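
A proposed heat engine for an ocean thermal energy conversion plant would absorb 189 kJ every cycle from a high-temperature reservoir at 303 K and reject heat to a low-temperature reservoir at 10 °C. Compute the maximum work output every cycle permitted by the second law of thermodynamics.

W_max ≈ 12.4 kJ

T_C = 10 °C → 10 + 273.15 = 283.15 K.
The second-law ceiling is the Carnot efficiency, η_max = 1 − T_C/T_H = 1 − 283.15/303.00 = 0.0655.
W_max = η_max · Q_H = 0.0655 × 189 = 12.4 kJ.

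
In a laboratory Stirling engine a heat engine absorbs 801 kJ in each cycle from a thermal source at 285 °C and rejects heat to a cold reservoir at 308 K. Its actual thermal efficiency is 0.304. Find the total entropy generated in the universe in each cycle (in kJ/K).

T_H = 285 °C → 285 + 273.15 = 558.15 K.
W = η·Q_H = 0.304 × 801 = 243.5 kJ, so Q_C = Q_H − W = 557.5 kJ.
The hot reservoir loses entropy Q_H/T_H = 801/558.15 = 1.435 kJ/K; the cold reservoir gains Q_C/T_C = 557.5/308.00 = 1.810 kJ/K.
ΔS_univ = −Q_H/T_H + Q_C/T_C = 0.3750 kJ/K (> 0, since η = 0.304 < η_Carnot = 0.448).

ΔS_univ ≈ 0.3750 kJ/K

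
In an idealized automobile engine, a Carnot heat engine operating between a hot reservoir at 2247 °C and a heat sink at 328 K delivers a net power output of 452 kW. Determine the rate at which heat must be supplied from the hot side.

T_H = 2247 °C → 2247 + 273.15 = 2520.15 K.
The Carnot efficiency is η = 1 − T_C/T_H = 1 − 328.00/2520.15 = 0.8698.
Q_H = W/η = 452/0.8698 = 520 kW.

Q̇_H ≈ 520 kW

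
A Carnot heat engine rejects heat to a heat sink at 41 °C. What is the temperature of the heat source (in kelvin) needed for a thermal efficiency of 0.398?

T_H ≈ 522 K

T_C = 41 °C → 41 + 273.15 = 314.15 K.
From η = 1 − T_C/T_H, solving for T_H gives T_H = T_C/(1 − η) = 314.15/(1 − 0.398) = 522 K.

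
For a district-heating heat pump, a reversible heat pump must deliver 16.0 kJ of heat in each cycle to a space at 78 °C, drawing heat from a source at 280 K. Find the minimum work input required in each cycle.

T_H = 78 °C → 78 + 273.15 = 351.15 K.
For a reversible heat pump, COP_HP = T_H/(T_H − T_C) = 351.15/71.15 = 4.9353.
W = Q_H/COP_HP = 16.0/4.9353 = 3.242 kJ.

W_in ≈ 3.242 kJ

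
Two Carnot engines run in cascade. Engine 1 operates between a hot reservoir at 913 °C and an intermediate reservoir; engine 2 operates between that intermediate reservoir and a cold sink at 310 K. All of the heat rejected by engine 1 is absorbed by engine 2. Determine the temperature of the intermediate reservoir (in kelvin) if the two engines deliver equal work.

T_H = 913 °C → 913 + 273.15 = 1186.15 K.
For reversible stages Q_m = Q_H·(T_m/T_H). Setting W₁ = Q_H(1 − T_m/T_H) equal to W₂ = Q_m(1 − T_C/T_m) = Q_H·(T_m − T_C)/T_H gives T_H − T_m = T_m − T_C, so T_m = (T_H + T_C)/2 = (1186.15 + 310.00)/2 = 748.1 K.

T_m ≈ 748.1 K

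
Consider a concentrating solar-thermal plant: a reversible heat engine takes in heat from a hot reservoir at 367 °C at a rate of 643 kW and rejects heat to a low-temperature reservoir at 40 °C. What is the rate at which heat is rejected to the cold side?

T_H = 367 °C → 367 + 273.15 = 640.15 K.
T_C = 40 °C → 40 + 273.15 = 313.15 K.
η_rev = 1 − T_C/T_H = 1 − 313.15/640.15 = 0.5108.
For a reversible cycle Q_C/Q_H = T_C/T_H, so Q_C = 643 × 313.15/640.15 = 315 kW.

Q̇_C ≈ 315 kW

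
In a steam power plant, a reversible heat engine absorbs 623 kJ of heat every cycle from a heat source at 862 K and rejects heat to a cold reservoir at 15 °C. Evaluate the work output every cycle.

W ≈ 414.7 kJ

T_C = 15 °C → 15 + 273.15 = 288.15 K.
Carnot efficiency: η = 1 − T_C/T_H = 1 − 288.15/862.00 = 0.6657.
W = η·Q_H = 0.6657 × 623 = 414.7 kJ.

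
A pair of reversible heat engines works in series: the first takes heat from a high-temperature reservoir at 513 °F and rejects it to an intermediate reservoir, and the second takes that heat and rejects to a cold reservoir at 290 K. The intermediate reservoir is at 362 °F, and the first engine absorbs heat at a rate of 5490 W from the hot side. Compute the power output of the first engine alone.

T_H = 513 °F → (513 − 32) × 5/9 = 267.22 °C = 540.37 K.
T_m = 362 °F → (362 − 32) × 5/9 = 183.33 °C = 456.48 K.
First-stage efficiency η₁ = 1 − T_m/T_H = 1 − 456.48/540.37 = 0.1552.
W₁ = η₁·Q_H = 0.1552 × 5490 = 852 W.

Ẇ₁ ≈ 852 W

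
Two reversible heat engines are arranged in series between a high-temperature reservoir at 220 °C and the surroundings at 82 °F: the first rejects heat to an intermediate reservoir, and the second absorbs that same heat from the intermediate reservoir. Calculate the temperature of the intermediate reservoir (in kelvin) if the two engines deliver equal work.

T_m ≈ 397 K

T_H = 220 °C → 220 + 273.15 = 493.15 K.
T_C = 82 °F → (82 − 32) × 5/9 = 27.78 °C = 300.93 K.
For reversible stages Q_m = Q_H·(T_m/T_H). Setting W₁ = Q_H(1 − T_m/T_H) equal to W₂ = Q_m(1 − T_C/T_m) = Q_H·(T_m − T_C)/T_H gives T_H − T_m = T_m − T_C, so T_m = (T_H + T_C)/2 = (493.15 + 300.93)/2 = 397 K.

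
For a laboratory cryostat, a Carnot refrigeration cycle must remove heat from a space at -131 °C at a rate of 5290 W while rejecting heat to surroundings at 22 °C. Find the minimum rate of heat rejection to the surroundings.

Q̇_H ≈ 11000 W

T_H = 22 °C → 22 + 273.15 = 295.15 K.
T_C = -131 °C → -131 + 273.15 = 142.15 K.
For a reversible cycle Q_H/Q_C = T_H/T_C, so Q_H = Q_C·T_H/T_C = 5290 × 295.15/142.15 = 11000 W.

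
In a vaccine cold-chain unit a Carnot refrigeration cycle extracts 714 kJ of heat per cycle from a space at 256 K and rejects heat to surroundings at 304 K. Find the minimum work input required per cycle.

W_in ≈ 134 kJ

The reversible coefficient of performance is COP_R = T_C/(T_H − T_C) = 256.00/48.00 = 5.3333.
W = Q_C/COP_R = 714/5.3333 = 134 kJ.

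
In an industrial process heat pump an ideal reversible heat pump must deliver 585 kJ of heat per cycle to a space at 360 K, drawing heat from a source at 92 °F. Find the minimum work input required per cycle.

W_in ≈ 87.0 kJ

T_C = 92 °F → (92 − 32) × 5/9 = 33.33 °C = 306.48 K.
Reversible heating COP: COP_HP = T_H/(T_H − T_C) = 360.00/53.52 = 6.7269.
W = Q_H/COP_HP = 585/6.7269 = 87.0 kJ.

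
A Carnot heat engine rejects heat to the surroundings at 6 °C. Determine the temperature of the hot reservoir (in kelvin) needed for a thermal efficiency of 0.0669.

T_C = 6 °C → 6 + 273.15 = 279.15 K.
From η = 1 − T_C/T_H, solving for T_H gives T_H = T_C/(1 − η) = 279.15/(1 − 0.0669) = 299 K.

T_H ≈ 299 K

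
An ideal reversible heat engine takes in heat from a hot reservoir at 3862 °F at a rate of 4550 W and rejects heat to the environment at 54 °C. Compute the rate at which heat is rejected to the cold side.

Q̇_C ≈ 620.0 W

T_H = 3862 °F → (3862 − 32) × 5/9 = 2127.78 °C = 2400.93 K.
T_C = 54 °C → 54 + 273.15 = 327.15 K.
For a reversible engine, η = 1 − T_C/T_H = 1 − 327.15/2400.93 = 0.8637.
For a reversible cycle Q_C/Q_H = T_C/T_H, so Q_C = 4550 × 327.15/2400.93 = 620.0 W.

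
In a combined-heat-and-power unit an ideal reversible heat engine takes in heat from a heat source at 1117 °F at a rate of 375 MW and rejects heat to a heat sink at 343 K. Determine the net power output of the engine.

T_H = 1117 °F → (1117 − 32) × 5/9 = 602.78 °C = 875.93 K.
Since the cycle is reversible, η = 1 − T_C/T_H = 1 − 343.00/875.93 = 0.6084.
W = η·Q_H = 0.6084 × 375 = 228 MW.

Ẇ ≈ 228 MW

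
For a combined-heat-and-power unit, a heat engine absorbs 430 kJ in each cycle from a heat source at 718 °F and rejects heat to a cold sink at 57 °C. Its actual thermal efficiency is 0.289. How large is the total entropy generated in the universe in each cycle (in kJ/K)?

T_H = 718 °F → (718 − 32) × 5/9 = 381.11 °C = 654.26 K.
T_C = 57 °C → 57 + 273.15 = 330.15 K.
W = η·Q_H = 0.289 × 430 = 124.3 kJ, so Q_C = Q_H − W = 305.7 kJ.
Reservoir entropy changes: ΔS_H = −Q_H/T_H = −430/654.26 = -0.6572 kJ/K and ΔS_C = +Q_C/T_C = 305.7/330.15 = 0.9260 kJ/K.
ΔS_univ = −Q_H/T_H + Q_C/T_C = 0.269 kJ/K (> 0, since η = 0.289 < η_Carnot = 0.495).

ΔS_univ ≈ 0.269 kJ/K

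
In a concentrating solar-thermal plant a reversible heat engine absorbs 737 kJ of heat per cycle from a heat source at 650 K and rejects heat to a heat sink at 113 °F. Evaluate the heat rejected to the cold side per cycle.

Q_C ≈ 361 kJ

T_C = 113 °F → (113 − 32) × 5/9 = 45.00 °C = 318.15 K.
Carnot efficiency: η = 1 − T_C/T_H = 1 − 318.15/650.00 = 0.5105.
For a reversible cycle Q_C/Q_H = T_C/T_H, so Q_C = 737 × 318.15/650.00 = 361 kJ.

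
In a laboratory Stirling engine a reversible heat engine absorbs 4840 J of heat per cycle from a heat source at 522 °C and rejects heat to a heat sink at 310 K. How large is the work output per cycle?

T_H = 522 °C → 522 + 273.15 = 795.15 K.
η_rev = 1 − T_C/T_H = 1 − 310.00/795.15 = 0.6101.
W = η·Q_H = 0.6101 × 4840 = 2953 J.

W ≈ 2953 J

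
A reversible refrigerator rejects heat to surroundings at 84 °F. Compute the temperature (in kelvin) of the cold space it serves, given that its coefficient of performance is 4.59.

T_C ≈ 248 K

T_H = 84 °F → (84 − 32) × 5/9 = 28.89 °C = 302.04 K.
COP_R = T_C/(T_H − T_C) ⇒ T_C = T_H·COP_R/(1 + COP_R) = 302.04 × 4.59/(1 + 4.59) = 248 K.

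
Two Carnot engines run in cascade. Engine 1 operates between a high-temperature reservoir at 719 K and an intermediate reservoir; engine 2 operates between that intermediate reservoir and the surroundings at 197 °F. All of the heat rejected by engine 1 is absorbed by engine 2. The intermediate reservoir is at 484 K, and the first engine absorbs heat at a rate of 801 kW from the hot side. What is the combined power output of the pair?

Ẇ_total ≈ 394.6 kW

T_C = 197 °F → (197 − 32) × 5/9 = 91.67 °C = 364.82 K.
Two reversible stages in series are equivalent to a single Carnot engine between T_H and T_C, so η_total = 1 − T_C/T_H = 1 − 364.82/719.00 = 0.4926.
W_total = η_total · Q_H = 0.4926 × 801 = 394.6 kW.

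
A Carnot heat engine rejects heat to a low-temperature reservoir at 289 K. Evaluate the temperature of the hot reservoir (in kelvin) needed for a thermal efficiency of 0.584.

T_H ≈ 695 K

From η = 1 − T_C/T_H, solving for T_H gives T_H = T_C/(1 − η) = 289.00/(1 − 0.584) = 695 K.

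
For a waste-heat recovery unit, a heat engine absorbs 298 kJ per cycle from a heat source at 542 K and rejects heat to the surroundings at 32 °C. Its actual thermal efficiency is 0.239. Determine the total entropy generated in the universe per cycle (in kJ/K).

ΔS_univ ≈ 0.193 kJ/K

T_C = 32 °C → 32 + 273.15 = 305.15 K.
W = η·Q_H = 0.239 × 298 = 71.22 kJ, so Q_C = Q_H − W = 226.8 kJ.
The hot reservoir loses entropy Q_H/T_H = 298/542.00 = 0.5498 kJ/K; the cold reservoir gains Q_C/T_C = 226.8/305.15 = 0.7432 kJ/K.
ΔS_univ = −Q_H/T_H + Q_C/T_C = 0.193 kJ/K (> 0, since η = 0.239 < η_Carnot = 0.437).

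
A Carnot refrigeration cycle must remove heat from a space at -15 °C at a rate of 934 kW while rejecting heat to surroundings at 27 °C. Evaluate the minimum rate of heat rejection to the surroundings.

Q̇_H ≈ 1086 kW

T_H = 27 °C → 27 + 273.15 = 300.15 K.
T_C = -15 °C → -15 + 273.15 = 258.15 K.
For a reversible cycle Q_H/Q_C = T_H/T_C, so Q_H = Q_C·T_H/T_C = 934 × 300.15/258.15 = 1086 kW.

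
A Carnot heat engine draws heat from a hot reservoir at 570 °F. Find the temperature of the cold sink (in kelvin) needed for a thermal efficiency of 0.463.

T_C ≈ 307 K

T_H = 570 °F → (570 − 32) × 5/9 = 298.89 °C = 572.04 K.
From η = 1 − T_C/T_H, T_C = T_H·(1 − η) = 572.04 × (1 − 0.463) = 307 K.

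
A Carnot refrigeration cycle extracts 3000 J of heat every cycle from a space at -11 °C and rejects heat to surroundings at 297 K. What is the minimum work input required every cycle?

T_C = -11 °C → -11 + 273.15 = 262.15 K.
Carnot COP: COP_R = T_C/(T_H − T_C) = 262.15/34.85 = 7.5222.
W = Q_C/COP_R = 3000/7.5222 = 399 J.

W_in ≈ 399 J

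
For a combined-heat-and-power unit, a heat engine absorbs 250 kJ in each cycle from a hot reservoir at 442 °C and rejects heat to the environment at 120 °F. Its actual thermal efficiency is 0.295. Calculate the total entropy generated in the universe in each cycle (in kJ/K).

T_H = 442 °C → 442 + 273.15 = 715.15 K.
T_C = 120 °F → (120 − 32) × 5/9 = 48.89 °C = 322.04 K.
W = η·Q_H = 0.295 × 250 = 73.75 kJ, so Q_C = Q_H − W = 176.2 kJ.
Entropy balance on the reservoirs: −Q_H/T_H = -0.3496 kJ/K, +Q_C/T_C = 0.5473 kJ/K.
ΔS_univ = −Q_H/T_H + Q_C/T_C = 0.1977 kJ/K (> 0, since η = 0.295 < η_Carnot = 0.550).

ΔS_univ ≈ 0.1977 kJ/K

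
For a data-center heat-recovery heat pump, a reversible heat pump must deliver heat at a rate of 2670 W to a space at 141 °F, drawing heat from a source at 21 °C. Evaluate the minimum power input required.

T_H = 141 °F → (141 − 32) × 5/9 = 60.56 °C = 333.71 K.
T_C = 21 °C → 21 + 273.15 = 294.15 K.
Reversible heating COP: COP_HP = T_H/(T_H − T_C) = 333.71/39.56 = 8.4364.
W = Q_H/COP_HP = 2670/8.4364 = 316 W.

Ẇ_in ≈ 316 W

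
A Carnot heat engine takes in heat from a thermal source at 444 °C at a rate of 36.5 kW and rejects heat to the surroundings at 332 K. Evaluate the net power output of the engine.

Ẇ ≈ 19.6 kW

T_H = 444 °C → 444 + 273.15 = 717.15 K.
For a reversible engine, η = 1 − T_C/T_H = 1 − 332.00/717.15 = 0.5371.
W = η·Q_H = 0.5371 × 36.5 = 19.6 kW.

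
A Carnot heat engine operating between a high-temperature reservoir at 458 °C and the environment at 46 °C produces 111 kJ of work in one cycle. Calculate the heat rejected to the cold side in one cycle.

Q_C ≈ 85.98 kJ

T_H = 458 °C → 458 + 273.15 = 731.15 K.
T_C = 46 °C → 46 + 273.15 = 319.15 K.
Carnot efficiency: η = 1 − T_C/T_H = 1 − 319.15/731.15 = 0.5635.
Since Q_C/Q_H = T_C/T_H and Q_H = W/η, Q_C = W·T_C/(T_H − T_C) = 111 × 319.15/412.00 = 85.98 kJ.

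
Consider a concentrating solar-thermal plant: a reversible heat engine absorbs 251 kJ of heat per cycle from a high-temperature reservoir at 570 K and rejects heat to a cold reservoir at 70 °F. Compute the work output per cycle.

W ≈ 121.4 kJ

T_C = 70 °F → (70 − 32) × 5/9 = 21.11 °C = 294.26 K.
For a reversible engine, η = 1 − T_C/T_H = 1 − 294.26/570.00 = 0.4838.
W = η·Q_H = 0.4838 × 251 = 121.4 kJ.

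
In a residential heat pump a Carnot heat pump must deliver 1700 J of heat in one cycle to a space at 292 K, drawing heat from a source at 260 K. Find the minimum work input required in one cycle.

W_in ≈ 186 J

For a reversible heat pump, COP_HP = T_H/(T_H − T_C) = 292.00/32.00 = 9.1250.
W = Q_H/COP_HP = 1700/9.1250 = 186 J.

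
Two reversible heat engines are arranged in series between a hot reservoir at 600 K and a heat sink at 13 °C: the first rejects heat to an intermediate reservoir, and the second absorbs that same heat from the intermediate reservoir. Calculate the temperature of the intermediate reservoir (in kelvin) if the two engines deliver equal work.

T_C = 13 °C → 13 + 273.15 = 286.15 K.
For reversible stages Q_m = Q_H·(T_m/T_H). Setting W₁ = Q_H(1 − T_m/T_H) equal to W₂ = Q_m(1 − T_C/T_m) = Q_H·(T_m − T_C)/T_H gives T_H − T_m = T_m − T_C, so T_m = (T_H + T_C)/2 = (600.00 + 286.15)/2 = 443 K.

T_m ≈ 443 K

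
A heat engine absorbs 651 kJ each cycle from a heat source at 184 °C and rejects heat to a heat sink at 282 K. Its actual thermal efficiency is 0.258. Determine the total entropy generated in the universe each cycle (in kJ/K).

T_H = 184 °C → 184 + 273.15 = 457.15 K.
W = η·Q_H = 0.258 × 651 = 168.0 kJ, so Q_C = Q_H − W = 483.0 kJ.
The hot reservoir loses entropy Q_H/T_H = 651/457.15 = 1.424 kJ/K; the cold reservoir gains Q_C/T_C = 483.0/282.00 = 1.713 kJ/K.
ΔS_univ = −Q_H/T_H + Q_C/T_C = 0.2889 kJ/K (> 0, since η = 0.258 < η_Carnot = 0.383).

ΔS_univ ≈ 0.2889 kJ/K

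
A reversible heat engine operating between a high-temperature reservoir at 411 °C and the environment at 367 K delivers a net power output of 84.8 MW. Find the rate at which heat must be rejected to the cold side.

T_H = 411 °C → 411 + 273.15 = 684.15 K.
For a reversible engine, η = 1 − T_C/T_H = 1 − 367.00/684.15 = 0.4636.
Since Q_C/Q_H = T_C/T_H and Q_H = W/η, Q_C = W·T_C/(T_H − T_C) = 84.8 × 367.00/317.15 = 98.1 MW.

Q̇_C ≈ 98.1 MW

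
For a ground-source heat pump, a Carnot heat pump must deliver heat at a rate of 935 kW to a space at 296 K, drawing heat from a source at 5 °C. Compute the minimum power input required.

Ẇ_in ≈ 56.4 kW

T_C = 5 °C → 5 + 273.15 = 278.15 K.
For a reversible heat pump, COP_HP = T_H/(T_H − T_C) = 296.00/17.85 = 16.5826.
W = Q_H/COP_HP = 935/16.5826 = 56.4 kW.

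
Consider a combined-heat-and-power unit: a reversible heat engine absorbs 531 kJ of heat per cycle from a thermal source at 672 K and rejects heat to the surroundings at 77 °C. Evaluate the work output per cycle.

W ≈ 254.3 kJ

T_C = 77 °C → 77 + 273.15 = 350.15 K.
η_rev = 1 − T_C/T_H = 1 − 350.15/672.00 = 0.4789.
W = η·Q_H = 0.4789 × 531 = 254.3 kJ.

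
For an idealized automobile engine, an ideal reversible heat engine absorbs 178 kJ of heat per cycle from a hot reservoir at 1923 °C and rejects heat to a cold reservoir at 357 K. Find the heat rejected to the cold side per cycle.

Q_C ≈ 28.9 kJ

T_H = 1923 °C → 1923 + 273.15 = 2196.15 K.
Since the cycle is reversible, η = 1 − T_C/T_H = 1 − 357.00/2196.15 = 0.8374.
For a reversible cycle Q_C/Q_H = T_C/T_H, so Q_C = 178 × 357.00/2196.15 = 28.9 kJ.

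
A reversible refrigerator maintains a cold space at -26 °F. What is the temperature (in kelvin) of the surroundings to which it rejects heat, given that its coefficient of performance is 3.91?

T_C = -26 °F → (-26 − 32) × 5/9 = -32.22 °C = 240.93 K.
COP_R = T_C/(T_H − T_C) ⇒ T_H = T_C·(1 + 1/COP_R) = 240.93 × (1 + 1/3.91) = 303 K.

T_H ≈ 303 K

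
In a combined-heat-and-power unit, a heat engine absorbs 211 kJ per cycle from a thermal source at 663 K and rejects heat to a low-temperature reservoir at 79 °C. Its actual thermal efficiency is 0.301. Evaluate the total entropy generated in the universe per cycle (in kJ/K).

ΔS_univ ≈ 0.101 kJ/K

T_C = 79 °C → 79 + 273.15 = 352.15 K.
W = η·Q_H = 0.301 × 211 = 63.51 kJ, so Q_C = Q_H − W = 147.5 kJ.
The hot reservoir loses entropy Q_H/T_H = 211/663.00 = 0.3183 kJ/K; the cold reservoir gains Q_C/T_C = 147.5/352.15 = 0.4188 kJ/K.
ΔS_univ = −Q_H/T_H + Q_C/T_C = 0.101 kJ/K (> 0, since η = 0.301 < η_Carnot = 0.469).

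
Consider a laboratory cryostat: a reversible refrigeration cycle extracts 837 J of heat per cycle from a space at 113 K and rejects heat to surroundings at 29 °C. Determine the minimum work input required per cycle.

T_H = 29 °C → 29 + 273.15 = 302.15 K.
COP_R = T_C/(T_H − T_C) = 113.00/189.15 = 0.5974.
W = Q_C/COP_R = 837/0.5974 = 1400 J.

W_in ≈ 1400 J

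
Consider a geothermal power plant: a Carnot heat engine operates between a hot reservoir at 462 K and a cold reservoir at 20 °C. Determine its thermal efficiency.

η ≈ 0.365

T_C = 20 °C → 20 + 273.15 = 293.15 K.
For a reversible engine, η = 1 − T_C/T_H = 1 − 293.15/462.00 = 0.365.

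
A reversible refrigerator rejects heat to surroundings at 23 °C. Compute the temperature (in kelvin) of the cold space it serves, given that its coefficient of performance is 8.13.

T_C ≈ 264 K

T_H = 23 °C → 23 + 273.15 = 296.15 K.
COP_R = T_C/(T_H − T_C) ⇒ T_C = T_H·COP_R/(1 + COP_R) = 296.15 × 8.13/(1 + 8.13) = 264 K.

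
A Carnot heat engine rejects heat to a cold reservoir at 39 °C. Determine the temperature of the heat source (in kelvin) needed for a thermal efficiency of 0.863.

T_C = 39 °C → 39 + 273.15 = 312.15 K.
From η = 1 − T_C/T_H, solving for T_H gives T_H = T_C/(1 − η) = 312.15/(1 − 0.863) = 2278 K.

T_H ≈ 2278 K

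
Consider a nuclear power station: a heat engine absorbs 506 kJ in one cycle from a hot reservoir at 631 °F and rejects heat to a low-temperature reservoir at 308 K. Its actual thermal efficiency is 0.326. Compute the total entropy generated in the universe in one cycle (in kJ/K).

ΔS_univ ≈ 0.2722 kJ/K

T_H = 631 °F → (631 − 32) × 5/9 = 332.78 °C = 605.93 K.
W = η·Q_H = 0.326 × 506 = 165.0 kJ, so Q_C = Q_H − W = 341.0 kJ.
Entropy balance on the reservoirs: −Q_H/T_H = -0.8351 kJ/K, +Q_C/T_C = 1.107 kJ/K.
ΔS_univ = −Q_H/T_H + Q_C/T_C = 0.2722 kJ/K (> 0, since η = 0.326 < η_Carnot = 0.492).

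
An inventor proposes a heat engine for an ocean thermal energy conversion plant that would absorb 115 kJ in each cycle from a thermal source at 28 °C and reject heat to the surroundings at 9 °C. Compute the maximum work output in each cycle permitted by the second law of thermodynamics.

W_max ≈ 7.256 kJ

T_H = 28 °C → 28 + 273.15 = 301.15 K.
T_C = 9 °C → 9 + 273.15 = 282.15 K.
The upper bound on efficiency is η_max = 1 − T_C/T_H = 1 − 282.15/301.15 = 0.0631.
W_max = η_max · Q_H = 0.0631 × 115 = 7.256 kJ.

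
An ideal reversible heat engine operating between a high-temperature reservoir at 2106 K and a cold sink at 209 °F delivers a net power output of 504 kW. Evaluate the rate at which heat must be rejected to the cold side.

Q̇_C ≈ 108 kW

T_C = 209 °F → (209 − 32) × 5/9 = 98.33 °C = 371.48 K.
For a reversible engine, η = 1 − T_C/T_H = 1 − 371.48/2106.00 = 0.8236.
Since Q_C/Q_H = T_C/T_H and Q_H = W/η, Q_C = W·T_C/(T_H − T_C) = 504 × 371.48/1734.52 = 108 kW.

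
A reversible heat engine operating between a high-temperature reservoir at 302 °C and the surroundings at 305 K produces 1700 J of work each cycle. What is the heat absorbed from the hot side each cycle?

T_H = 302 °C → 302 + 273.15 = 575.15 K.
For a reversible engine, η = 1 − T_C/T_H = 1 − 305.00/575.15 = 0.4697.
Q_H = W/η = 1700/0.4697 = 3620 J.

Q_H ≈ 3620 J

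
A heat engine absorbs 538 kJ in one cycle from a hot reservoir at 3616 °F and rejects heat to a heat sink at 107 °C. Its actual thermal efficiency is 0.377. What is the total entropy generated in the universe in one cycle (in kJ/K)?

T_H = 3616 °F → (3616 − 32) × 5/9 = 1991.11 °C = 2264.26 K.
T_C = 107 °C → 107 + 273.15 = 380.15 K.
W = η·Q_H = 0.377 × 538 = 202.8 kJ, so Q_C = Q_H − W = 335.2 kJ.
Reservoir entropy changes: ΔS_H = −Q_H/T_H = −538/2264.26 = -0.2376 kJ/K and ΔS_C = +Q_C/T_C = 335.2/380.15 = 0.8817 kJ/K.
ΔS_univ = −Q_H/T_H + Q_C/T_C = 0.644 kJ/K (> 0, since η = 0.377 < η_Carnot = 0.832).

ΔS_univ ≈ 0.644 kJ/K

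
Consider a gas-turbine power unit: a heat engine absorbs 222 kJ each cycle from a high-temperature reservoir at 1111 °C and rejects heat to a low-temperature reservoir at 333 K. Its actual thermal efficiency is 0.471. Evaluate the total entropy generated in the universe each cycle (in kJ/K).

ΔS_univ ≈ 0.192 kJ/K

T_H = 1111 °C → 1111 + 273.15 = 1384.15 K.
W = η·Q_H = 0.471 × 222 = 104.6 kJ, so Q_C = Q_H − W = 117.4 kJ.
The hot reservoir loses entropy Q_H/T_H = 222/1384.15 = 0.1604 kJ/K; the cold reservoir gains Q_C/T_C = 117.4/333.00 = 0.3527 kJ/K.
ΔS_univ = −Q_H/T_H + Q_C/T_C = 0.192 kJ/K (> 0, since η = 0.471 < η_Carnot = 0.759).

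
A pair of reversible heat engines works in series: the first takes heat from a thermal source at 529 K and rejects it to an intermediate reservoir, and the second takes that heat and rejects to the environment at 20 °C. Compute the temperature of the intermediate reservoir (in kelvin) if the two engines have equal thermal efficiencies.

T_m ≈ 394 K

T_C = 20 °C → 20 + 273.15 = 293.15 K.
Equal efficiencies require 1 − T_m/T_H = 1 − T_C/T_m, i.e. T_m/T_H = T_C/T_m, so T_m = √(T_H·T_C) = √(529.00 × 293.15) = 394 K.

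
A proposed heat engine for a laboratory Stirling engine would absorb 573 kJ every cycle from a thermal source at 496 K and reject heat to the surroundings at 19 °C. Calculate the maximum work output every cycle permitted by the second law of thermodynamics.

W_max ≈ 235 kJ

T_C = 19 °C → 19 + 273.15 = 292.15 K.
No engine can exceed the Carnot limit: η_max = 1 − T_C/T_H = 1 − 292.15/496.00 = 0.4110.
W_max = η_max · Q_H = 0.4110 × 573 = 235 kJ.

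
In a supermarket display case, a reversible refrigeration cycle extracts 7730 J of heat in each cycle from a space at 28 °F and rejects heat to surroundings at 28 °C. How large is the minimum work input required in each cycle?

T_H = 28 °C → 28 + 273.15 = 301.15 K.
T_C = 28 °F → (28 − 32) × 5/9 = -2.22 °C = 270.93 K.
For a reversible refrigerator, COP_R = T_C/(T_H − T_C) = 270.93/30.22 = 8.9645.
W = Q_C/COP_R = 7730/8.9645 = 862 J.

W_in ≈ 862 J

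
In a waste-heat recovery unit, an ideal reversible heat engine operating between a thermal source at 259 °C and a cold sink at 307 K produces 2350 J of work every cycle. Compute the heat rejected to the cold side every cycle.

Q_C ≈ 3200 J

T_H = 259 °C → 259 + 273.15 = 532.15 K.
The Carnot efficiency is η = 1 − T_C/T_H = 1 − 307.00/532.15 = 0.4231.
Since Q_C/Q_H = T_C/T_H and Q_H = W/η, Q_C = W·T_C/(T_H − T_C) = 2350 × 307.00/225.15 = 3200 J.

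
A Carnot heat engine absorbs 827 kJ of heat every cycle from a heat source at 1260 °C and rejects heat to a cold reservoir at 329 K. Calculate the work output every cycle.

W ≈ 650 kJ

T_H = 1260 °C → 1260 + 273.15 = 1533.15 K.
Carnot efficiency: η = 1 − T_C/T_H = 1 − 329.00/1533.15 = 0.7854.
W = η·Q_H = 0.7854 × 827 = 650 kJ.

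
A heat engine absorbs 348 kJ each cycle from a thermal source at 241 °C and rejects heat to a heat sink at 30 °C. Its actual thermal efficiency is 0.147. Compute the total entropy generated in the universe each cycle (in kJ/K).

T_H = 241 °C → 241 + 273.15 = 514.15 K.
T_C = 30 °C → 30 + 273.15 = 303.15 K.
W = η·Q_H = 0.147 × 348 = 51.16 kJ, so Q_C = Q_H − W = 296.8 kJ.
Entropy balance on the reservoirs: −Q_H/T_H = -0.6768 kJ/K, +Q_C/T_C = 0.9792 kJ/K.
ΔS_univ = −Q_H/T_H + Q_C/T_C = 0.302 kJ/K (> 0, since η = 0.147 < η_Carnot = 0.410).

ΔS_univ ≈ 0.302 kJ/K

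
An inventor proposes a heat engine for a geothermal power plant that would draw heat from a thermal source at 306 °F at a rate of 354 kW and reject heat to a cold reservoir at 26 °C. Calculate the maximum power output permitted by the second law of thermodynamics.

Ẇ_max ≈ 105.0 kW

T_H = 306 °F → (306 − 32) × 5/9 = 152.22 °C = 425.37 K.
T_C = 26 °C → 26 + 273.15 = 299.15 K.
The second-law ceiling is the Carnot efficiency, η_max = 1 − T_C/T_H = 1 − 299.15/425.37 = 0.2967.
W_max = η_max · Q_H = 0.2967 × 354 = 105.0 kW.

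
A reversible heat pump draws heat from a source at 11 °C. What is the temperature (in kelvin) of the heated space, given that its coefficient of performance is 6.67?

T_H ≈ 334 K

T_C = 11 °C → 11 + 273.15 = 284.15 K.
COP_HP = T_H/(T_H − T_C) ⇒ T_H = T_C·COP_HP/(COP_HP − 1) = 284.15 × 6.67/(6.67 − 1) = 334 K.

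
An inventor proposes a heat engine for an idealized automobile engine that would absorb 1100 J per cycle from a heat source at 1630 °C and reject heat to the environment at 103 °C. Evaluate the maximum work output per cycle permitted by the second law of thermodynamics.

T_H = 1630 °C → 1630 + 273.15 = 1903.15 K.
T_C = 103 °C → 103 + 273.15 = 376.15 K.
By the Carnot theorem, η_max = 1 − T_C/T_H = 1 − 376.15/1903.15 = 0.8024.
W_max = η_max · Q_H = 0.8024 × 1100 = 883 J.

W_max ≈ 883 J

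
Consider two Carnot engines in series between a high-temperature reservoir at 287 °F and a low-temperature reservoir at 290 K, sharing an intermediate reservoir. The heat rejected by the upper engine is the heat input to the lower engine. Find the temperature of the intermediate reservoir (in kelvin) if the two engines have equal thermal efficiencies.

T_m ≈ 347 K

T_H = 287 °F → (287 − 32) × 5/9 = 141.67 °C = 414.82 K.
Equal efficiencies require 1 − T_m/T_H = 1 − T_C/T_m, i.e. T_m/T_H = T_C/T_m, so T_m = √(T_H·T_C) = √(414.82 × 290.00) = 347 K.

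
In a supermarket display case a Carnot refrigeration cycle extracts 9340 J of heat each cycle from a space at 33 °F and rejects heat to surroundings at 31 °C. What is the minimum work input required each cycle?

W_in ≈ 1039 J

T_H = 31 °C → 31 + 273.15 = 304.15 K.
T_C = 33 °F → (33 − 32) × 5/9 = 0.56 °C = 273.71 K.
For a reversible refrigerator, COP_R = T_C/(T_H − T_C) = 273.71/30.44 = 8.9903.
W = Q_C/COP_R = 9340/8.9903 = 1039 J.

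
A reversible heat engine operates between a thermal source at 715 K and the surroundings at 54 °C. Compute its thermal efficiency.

η ≈ 0.542

T_C = 54 °C → 54 + 273.15 = 327.15 K.
η_rev = 1 − T_C/T_H = 1 − 327.15/715.00 = 0.542.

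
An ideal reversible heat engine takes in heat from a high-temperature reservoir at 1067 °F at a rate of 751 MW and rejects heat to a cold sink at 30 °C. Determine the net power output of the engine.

T_H = 1067 °F → (1067 − 32) × 5/9 = 575.00 °C = 848.15 K.
T_C = 30 °C → 30 + 273.15 = 303.15 K.
The Carnot efficiency is η = 1 − T_C/T_H = 1 − 303.15/848.15 = 0.6426.
W = η·Q_H = 0.6426 × 751 = 482.6 MW.

Ẇ ≈ 482.6 MW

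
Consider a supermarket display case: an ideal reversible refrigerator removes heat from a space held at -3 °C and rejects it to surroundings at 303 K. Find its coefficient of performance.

T_C = -3 °C → -3 + 273.15 = 270.15 K.
The reversible coefficient of performance is COP_R = T_C/(T_H − T_C) = 270.15/(303.00 − 270.15) = 8.224.

COP_R ≈ 8.224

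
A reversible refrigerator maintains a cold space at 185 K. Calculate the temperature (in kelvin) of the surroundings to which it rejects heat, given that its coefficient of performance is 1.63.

COP_R = T_C/(T_H − T_C) ⇒ T_H = T_C·(1 + 1/COP_R) = 185.00 × (1 + 1/1.63) = 298 K.

T_H ≈ 298 K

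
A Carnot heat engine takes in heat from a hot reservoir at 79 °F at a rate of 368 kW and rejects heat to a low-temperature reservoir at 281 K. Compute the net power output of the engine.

Ẇ ≈ 22.5 kW

T_H = 79 °F → (79 − 32) × 5/9 = 26.11 °C = 299.26 K.
Carnot efficiency: η = 1 − T_C/T_H = 1 − 281.00/299.26 = 0.0610.
W = η·Q_H = 0.0610 × 368 = 22.5 kW.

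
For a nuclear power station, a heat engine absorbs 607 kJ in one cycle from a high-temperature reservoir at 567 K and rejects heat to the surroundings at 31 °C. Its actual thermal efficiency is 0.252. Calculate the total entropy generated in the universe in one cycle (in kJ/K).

T_C = 31 °C → 31 + 273.15 = 304.15 K.
W = η·Q_H = 0.252 × 607 = 153.0 kJ, so Q_C = Q_H − W = 454.0 kJ.
Entropy balance on the reservoirs: −Q_H/T_H = -1.071 kJ/K, +Q_C/T_C = 1.493 kJ/K.
ΔS_univ = −Q_H/T_H + Q_C/T_C = 0.422 kJ/K (> 0, since η = 0.252 < η_Carnot = 0.464).

ΔS_univ ≈ 0.422 kJ/K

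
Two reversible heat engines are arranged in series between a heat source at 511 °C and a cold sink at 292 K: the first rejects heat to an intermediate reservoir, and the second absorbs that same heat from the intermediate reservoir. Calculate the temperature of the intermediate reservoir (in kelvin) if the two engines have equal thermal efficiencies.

T_m ≈ 479 K

T_H = 511 °C → 511 + 273.15 = 784.15 K.
Equal efficiencies require 1 − T_m/T_H = 1 − T_C/T_m, i.e. T_m/T_H = T_C/T_m, so T_m = √(T_H·T_C) = √(784.15 × 292.00) = 479 K.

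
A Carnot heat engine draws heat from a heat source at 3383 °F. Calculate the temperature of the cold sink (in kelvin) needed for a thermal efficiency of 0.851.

T_C ≈ 318.1 K

T_H = 3383 °F → (3383 − 32) × 5/9 = 1861.67 °C = 2134.82 K.
From η = 1 − T_C/T_H, T_C = T_H·(1 − η) = 2134.82 × (1 − 0.851) = 318.1 K.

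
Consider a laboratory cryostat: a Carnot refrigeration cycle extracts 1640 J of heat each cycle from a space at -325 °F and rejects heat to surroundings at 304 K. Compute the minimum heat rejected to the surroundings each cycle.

Q_H ≈ 6660 J

T_C = -325 °F → (-325 − 32) × 5/9 = -198.33 °C = 74.82 K.
For a reversible cycle Q_H/Q_C = T_H/T_C, so Q_H = Q_C·T_H/T_C = 1640 × 304.00/74.82 = 6660 J.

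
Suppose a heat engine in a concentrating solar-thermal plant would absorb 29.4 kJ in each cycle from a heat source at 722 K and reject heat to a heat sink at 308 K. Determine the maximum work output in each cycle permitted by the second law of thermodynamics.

W_max ≈ 16.9 kJ

No engine can exceed the Carnot limit: η_max = 1 − T_C/T_H = 1 − 308.00/722.00 = 0.5734.
W_max = η_max · Q_H = 0.5734 × 29.4 = 16.9 kJ.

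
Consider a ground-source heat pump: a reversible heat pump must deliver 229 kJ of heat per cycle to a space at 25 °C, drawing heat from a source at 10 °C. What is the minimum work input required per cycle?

W_in ≈ 11.5 kJ

T_H = 25 °C → 25 + 273.15 = 298.15 K.
T_C = 10 °C → 10 + 273.15 = 283.15 K.
Reversible heating COP: COP_HP = T_H/(T_H − T_C) = 298.15/15.00 = 19.8767.
W = Q_H/COP_HP = 229/19.8767 = 11.5 kJ.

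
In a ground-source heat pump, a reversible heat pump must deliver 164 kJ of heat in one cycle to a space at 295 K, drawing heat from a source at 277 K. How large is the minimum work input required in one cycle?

For a reversible heat pump, COP_HP = T_H/(T_H − T_C) = 295.00/18.00 = 16.3889.
W = Q_H/COP_HP = 164/16.3889 = 10.01 kJ.

W_in ≈ 10.01 kJ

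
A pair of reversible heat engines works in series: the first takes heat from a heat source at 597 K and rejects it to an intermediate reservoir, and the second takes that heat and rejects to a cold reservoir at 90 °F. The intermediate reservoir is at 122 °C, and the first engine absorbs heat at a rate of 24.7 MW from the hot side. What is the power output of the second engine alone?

Ẇ₂ ≈ 3.714 MW

T_C = 90 °F → (90 − 32) × 5/9 = 32.22 °C = 305.37 K.
T_m = 122 °C → 122 + 273.15 = 395.15 K.
Heat entering the second stage: Q_m = Q_H·(T_m/T_H) = 24.7 × 395.15/597.00 = 16.35 MW.
Second-stage efficiency η₂ = 1 − T_C/T_m = 1 − 305.37/395.15 = 0.2272, so W₂ = η₂·Q_m = 3.714 MW.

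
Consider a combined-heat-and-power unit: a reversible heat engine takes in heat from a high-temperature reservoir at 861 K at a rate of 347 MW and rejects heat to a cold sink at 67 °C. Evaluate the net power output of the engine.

Ẇ ≈ 210 MW

T_C = 67 °C → 67 + 273.15 = 340.15 K.
The Carnot efficiency is η = 1 − T_C/T_H = 1 − 340.15/861.00 = 0.6049.
W = η·Q_H = 0.6049 × 347 = 210 MW.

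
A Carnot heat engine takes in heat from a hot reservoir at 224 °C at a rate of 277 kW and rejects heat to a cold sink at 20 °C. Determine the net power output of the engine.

Ẇ ≈ 113.7 kW

T_H = 224 °C → 224 + 273.15 = 497.15 K.
T_C = 20 °C → 20 + 273.15 = 293.15 K.
Carnot efficiency: η = 1 − T_C/T_H = 1 − 293.15/497.15 = 0.4103.
W = η·Q_H = 0.4103 × 277 = 113.7 kW.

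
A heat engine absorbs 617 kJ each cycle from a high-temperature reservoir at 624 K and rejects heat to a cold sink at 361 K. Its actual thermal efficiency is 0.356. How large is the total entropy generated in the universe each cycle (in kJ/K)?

W = η·Q_H = 0.356 × 617 = 219.7 kJ, so Q_C = Q_H − W = 397.3 kJ.
Entropy balance on the reservoirs: −Q_H/T_H = -0.9888 kJ/K, +Q_C/T_C = 1.101 kJ/K.
ΔS_univ = −Q_H/T_H + Q_C/T_C = 0.112 kJ/K (> 0, since η = 0.356 < η_Carnot = 0.421).

ΔS_univ ≈ 0.112 kJ/K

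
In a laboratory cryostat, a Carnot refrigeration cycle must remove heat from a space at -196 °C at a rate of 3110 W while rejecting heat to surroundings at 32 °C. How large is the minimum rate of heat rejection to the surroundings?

T_H = 32 °C → 32 + 273.15 = 305.15 K.
T_C = -196 °C → -196 + 273.15 = 77.15 K.
For a reversible cycle Q_H/Q_C = T_H/T_C, so Q_H = Q_C·T_H/T_C = 3110 × 305.15/77.15 = 12300 W.

Q̇_H ≈ 12300 W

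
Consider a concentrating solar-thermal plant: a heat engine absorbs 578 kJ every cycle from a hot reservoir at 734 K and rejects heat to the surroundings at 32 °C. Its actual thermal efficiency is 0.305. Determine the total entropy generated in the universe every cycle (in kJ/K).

T_C = 32 °C → 32 + 273.15 = 305.15 K.
W = η·Q_H = 0.305 × 578 = 176.3 kJ, so Q_C = Q_H − W = 401.7 kJ.
The hot reservoir loses entropy Q_H/T_H = 578/734.00 = 0.7875 kJ/K; the cold reservoir gains Q_C/T_C = 401.7/305.15 = 1.316 kJ/K.
ΔS_univ = −Q_H/T_H + Q_C/T_C = 0.529 kJ/K (> 0, since η = 0.305 < η_Carnot = 0.584).

ΔS_univ ≈ 0.529 kJ/K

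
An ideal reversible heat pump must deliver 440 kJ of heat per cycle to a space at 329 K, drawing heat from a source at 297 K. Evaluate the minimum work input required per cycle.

COP_HP = T_H/(T_H − T_C) = 329.00/32.00 = 10.2812.
W = Q_H/COP_HP = 440/10.2812 = 42.80 kJ.

W_in ≈ 42.80 kJ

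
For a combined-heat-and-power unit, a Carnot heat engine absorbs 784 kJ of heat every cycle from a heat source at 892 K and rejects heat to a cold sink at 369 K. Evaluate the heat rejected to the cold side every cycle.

For a reversible engine, η = 1 − T_C/T_H = 1 − 369.00/892.00 = 0.5863.
For a reversible cycle Q_C/Q_H = T_C/T_H, so Q_C = 784 × 369.00/892.00 = 324 kJ.

Q_C ≈ 324 kJ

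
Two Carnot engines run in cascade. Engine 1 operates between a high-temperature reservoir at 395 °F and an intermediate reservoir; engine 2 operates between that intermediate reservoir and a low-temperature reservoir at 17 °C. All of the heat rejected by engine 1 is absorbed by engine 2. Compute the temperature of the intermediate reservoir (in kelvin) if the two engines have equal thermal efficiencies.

T_m ≈ 371.2 K

T_H = 395 °F → (395 − 32) × 5/9 = 201.67 °C = 474.82 K.
T_C = 17 °C → 17 + 273.15 = 290.15 K.
Equal efficiencies require 1 − T_m/T_H = 1 − T_C/T_m, i.e. T_m/T_H = T_C/T_m, so T_m = √(T_H·T_C) = √(474.82 × 290.15) = 371.2 K.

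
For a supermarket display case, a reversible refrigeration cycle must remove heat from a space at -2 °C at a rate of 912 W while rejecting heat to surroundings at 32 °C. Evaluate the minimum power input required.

Ẇ_in ≈ 114.4 W

T_H = 32 °C → 32 + 273.15 = 305.15 K.
T_C = -2 °C → -2 + 273.15 = 271.15 K.
For a reversible refrigerator, COP_R = T_C/(T_H − T_C) = 271.15/34.00 = 7.9750.
W = Q_C/COP_R = 912/7.9750 = 114.4 W.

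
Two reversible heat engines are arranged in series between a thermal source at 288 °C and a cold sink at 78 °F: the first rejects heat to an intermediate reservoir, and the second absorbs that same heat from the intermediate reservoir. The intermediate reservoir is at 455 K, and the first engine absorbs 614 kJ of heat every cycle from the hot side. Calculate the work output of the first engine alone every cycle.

T_H = 288 °C → 288 + 273.15 = 561.15 K.
T_C = 78 °F → (78 − 32) × 5/9 = 25.56 °C = 298.71 K.
First-stage efficiency η₁ = 1 − T_m/T_H = 1 − 455.00/561.15 = 0.1892.
W₁ = η₁·Q_H = 0.1892 × 614 = 116 kJ.

W₁ ≈ 116 kJ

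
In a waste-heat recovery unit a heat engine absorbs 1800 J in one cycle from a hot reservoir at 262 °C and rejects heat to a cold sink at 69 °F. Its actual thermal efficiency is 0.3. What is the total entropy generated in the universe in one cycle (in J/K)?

T_H = 262 °C → 262 + 273.15 = 535.15 K.
T_C = 69 °F → (69 − 32) × 5/9 = 20.56 °C = 293.71 K.
W = η·Q_H = 0.3 × 1800 = 540.0 J, so Q_C = Q_H − W = 1260 J.
The hot reservoir loses entropy Q_H/T_H = 1800/535.15 = 3.364 J/K; the cold reservoir gains Q_C/T_C = 1260/293.71 = 4.290 J/K.
ΔS_univ = −Q_H/T_H + Q_C/T_C = 0.9265 J/K (> 0, since η = 0.3 < η_Carnot = 0.451).

ΔS_univ ≈ 0.9265 J/K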